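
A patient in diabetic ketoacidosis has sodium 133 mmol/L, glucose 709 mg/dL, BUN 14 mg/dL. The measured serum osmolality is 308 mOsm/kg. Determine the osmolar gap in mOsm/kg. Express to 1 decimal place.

Calculated osmolality = 2·Na + glucose/18 + BUN/2.8
= 2·133 + 709/18 + 14/2.8
= 266 + 39.39 + 5
= 310.39 mOsm/kg ≈ 310.4 mOsm/kg
Osmolar gap = measured − calculated = 308 − 310.4 = -2.4 mOsm/kg

-2.4 mOsm/kg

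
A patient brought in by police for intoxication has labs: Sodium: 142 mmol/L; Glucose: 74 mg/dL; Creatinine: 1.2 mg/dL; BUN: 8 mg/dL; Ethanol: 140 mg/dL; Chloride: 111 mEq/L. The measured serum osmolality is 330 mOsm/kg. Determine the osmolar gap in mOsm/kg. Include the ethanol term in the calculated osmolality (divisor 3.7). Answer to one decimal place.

1.2 mOsm/kg

Calculated osmolality = 2·Na + glucose/18 + BUN/2.8 + ethanol/3.7
= 2·142 + 74/18 + 8/2.8 + 140/3.7
= 284 + 4.11 + 2.86 + 37.84
= 328.81 mOsm/kg ≈ 328.8 mOsm/kg
Osmolar gap = measured − calculated = 330 − 328.8 = 1.2 mOsm/kg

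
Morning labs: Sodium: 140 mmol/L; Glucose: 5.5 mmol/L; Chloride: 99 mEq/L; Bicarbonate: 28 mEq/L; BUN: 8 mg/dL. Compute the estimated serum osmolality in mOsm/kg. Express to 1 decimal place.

Calculated osmolality = 2·Na + glucose + BUN/2.8
= 2·140 + 5.5 + 8/2.8
= 280 + 5.50 + 2.86
= 288.36 mOsm/kg

288.4 mOsm/kg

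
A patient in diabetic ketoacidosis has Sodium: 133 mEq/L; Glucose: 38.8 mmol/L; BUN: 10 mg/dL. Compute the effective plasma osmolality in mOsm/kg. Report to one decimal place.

304.8 mOsm/kg

Effective osmolality excludes urea (freely permeant across cell membranes):
2·Na + glucose
= 2·133 + 38.8
= 266 + 38.8
= 304.8 mOsm/kg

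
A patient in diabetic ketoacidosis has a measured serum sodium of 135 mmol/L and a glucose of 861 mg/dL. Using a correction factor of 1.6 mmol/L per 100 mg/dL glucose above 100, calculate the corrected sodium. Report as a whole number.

147 mmol/L

Corrected Na = measured Na + 1.6 · (glucose − 100)/100
= 135 + 1.6 · (861 − 100)/100
= 135 + 12.2
= 147.2 mmol/L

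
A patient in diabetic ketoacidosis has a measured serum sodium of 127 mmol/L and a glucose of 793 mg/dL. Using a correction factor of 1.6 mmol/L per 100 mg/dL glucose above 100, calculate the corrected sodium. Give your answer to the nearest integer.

Corrected Na = measured Na + 1.6 · (glucose − 100)/100
= 127 + 1.6 · (793 − 100)/100
= 127 + 11.1
= 138.1 mmol/L

138 mmol/L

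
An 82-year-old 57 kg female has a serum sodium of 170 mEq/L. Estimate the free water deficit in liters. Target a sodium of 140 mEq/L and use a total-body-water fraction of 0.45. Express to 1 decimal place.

TBW = 0.45 · 57 = 25.65 L
Free water deficit = TBW · (Na/140 − 1)
= 25.65 · (170/140 − 1)
= 25.65 · 0.2143
= 5.5 L

5.5 L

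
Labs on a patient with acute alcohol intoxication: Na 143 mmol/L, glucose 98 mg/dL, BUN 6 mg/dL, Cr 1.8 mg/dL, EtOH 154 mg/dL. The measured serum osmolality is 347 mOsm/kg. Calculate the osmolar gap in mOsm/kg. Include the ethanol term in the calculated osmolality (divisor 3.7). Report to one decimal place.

11.8 mOsm/kg

Calculated osmolality = 2·Na + glucose/18 + BUN/2.8 + ethanol/3.7
= 2·143 + 98/18 + 6/2.8 + 154/3.7
= 286 + 5.44 + 2.14 + 41.62
= 335.2 mOsm/kg ≈ 335.2 mOsm/kg
Osmolar gap = measured − calculated = 347 − 335.2 = 11.8 mOsm/kg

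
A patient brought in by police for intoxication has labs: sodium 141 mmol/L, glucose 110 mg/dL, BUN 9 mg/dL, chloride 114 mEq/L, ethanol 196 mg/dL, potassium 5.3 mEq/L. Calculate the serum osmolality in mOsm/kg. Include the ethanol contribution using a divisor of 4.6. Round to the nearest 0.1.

333.9 mOsm/kg

Calculated osmolality = 2·Na + glucose/18 + BUN/2.8 + ethanol/4.6
= 2·141 + 110/18 + 9/2.8 + 196/4.6
= 282 + 6.11 + 3.21 + 42.61
= 333.93 mOsm/kg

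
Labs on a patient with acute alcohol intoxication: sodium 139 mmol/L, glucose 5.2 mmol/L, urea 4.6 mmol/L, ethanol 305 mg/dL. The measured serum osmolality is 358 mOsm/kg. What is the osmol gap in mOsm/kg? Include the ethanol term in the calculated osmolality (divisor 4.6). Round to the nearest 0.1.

Calculated osmolality = 2·Na + glucose + urea + ethanol/4.6
= 2·139 + 5.2 + 4.6 + 305/4.6
= 278 + 5.20 + 4.60 + 66.30
= 354.1 mOsm/kg ≈ 354.1 mOsm/kg
Osmolar gap = measured − calculated = 358 − 354.1 = 3.9 mOsm/kg

3.9 mOsm/kg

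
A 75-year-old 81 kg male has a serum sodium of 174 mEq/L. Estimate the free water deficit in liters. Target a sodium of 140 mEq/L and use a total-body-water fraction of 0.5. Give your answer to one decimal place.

TBW = 0.5 · 81 = 40.5 L
Free water deficit = TBW · (Na/140 − 1)
= 40.5 · (174/140 − 1)
= 40.5 · 0.2429
= 9.84 L

9.8 L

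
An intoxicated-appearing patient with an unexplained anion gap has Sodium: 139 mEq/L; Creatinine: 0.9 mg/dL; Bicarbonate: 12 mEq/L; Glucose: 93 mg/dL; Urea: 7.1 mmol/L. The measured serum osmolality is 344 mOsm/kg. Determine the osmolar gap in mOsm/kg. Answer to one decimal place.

53.7 mOsm/kg

Calculated osmolality = 2·Na + glucose/18 + urea
= 2·139 + 93/18 + 7.1
= 278 + 5.17 + 7.10
= 290.27 mOsm/kg ≈ 290.3 mOsm/kg
Osmolar gap = measured − calculated = 344 − 290.3 = 53.7 mOsm/kg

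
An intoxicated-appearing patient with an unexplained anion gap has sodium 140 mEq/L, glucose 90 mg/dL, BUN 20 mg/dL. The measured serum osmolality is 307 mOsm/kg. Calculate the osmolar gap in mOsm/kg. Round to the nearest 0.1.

14.9 mOsm/kg

Calculated osmolality = 2·Na + glucose/18 + BUN/2.8
= 2·140 + 90/18 + 20/2.8
= 280 + 5 + 7.14
= 292.14 mOsm/kg ≈ 292.1 mOsm/kg
Osmolar gap = measured − calculated = 307 − 292.1 = 14.9 mOsm/kg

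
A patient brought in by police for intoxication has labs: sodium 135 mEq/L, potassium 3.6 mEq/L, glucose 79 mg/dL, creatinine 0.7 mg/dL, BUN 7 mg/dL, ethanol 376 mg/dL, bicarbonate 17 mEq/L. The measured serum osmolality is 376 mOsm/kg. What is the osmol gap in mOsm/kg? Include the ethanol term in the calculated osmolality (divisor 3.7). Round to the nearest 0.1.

Calculated osmolality = 2·Na + glucose/18 + BUN/2.8 + ethanol/3.7
= 2·135 + 79/18 + 7/2.8 + 376/3.7
= 270 + 4.39 + 2.50 + 101.62
= 378.51 mOsm/kg ≈ 378.5 mOsm/kg
Osmolar gap = measured − calculated = 376 − 378.5 = -2.5 mOsm/kg

-2.5 mOsm/kg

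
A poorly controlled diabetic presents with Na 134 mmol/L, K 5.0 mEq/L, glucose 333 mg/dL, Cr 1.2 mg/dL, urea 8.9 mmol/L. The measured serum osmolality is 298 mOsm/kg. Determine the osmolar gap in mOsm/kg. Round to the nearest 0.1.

2.6 mOsm/kg

Calculated osmolality = 2·Na + glucose/18 + urea
= 2·134 + 333/18 + 8.9
= 268 + 18.50 + 8.90
= 295.4 mOsm/kg ≈ 295.4 mOsm/kg
Osmolar gap = measured − calculated = 298 − 295.4 = 2.6 mOsm/kg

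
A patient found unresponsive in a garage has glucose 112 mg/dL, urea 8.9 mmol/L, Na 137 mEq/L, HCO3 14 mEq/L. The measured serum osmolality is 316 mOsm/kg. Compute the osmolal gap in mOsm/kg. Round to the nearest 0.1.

Calculated osmolality = 2·Na + glucose/18 + urea
= 2·137 + 112/18 + 8.9
= 274 + 6.22 + 8.90
= 289.12 mOsm/kg ≈ 289.1 mOsm/kg
Osmolar gap = measured − calculated = 316 − 289.1 = 26.9 mOsm/kg

26.9 mOsm/kg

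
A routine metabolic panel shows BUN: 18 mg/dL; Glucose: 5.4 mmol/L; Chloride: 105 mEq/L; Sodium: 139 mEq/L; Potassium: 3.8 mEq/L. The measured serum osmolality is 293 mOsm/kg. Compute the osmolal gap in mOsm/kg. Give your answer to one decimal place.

Calculated osmolality = 2·Na + glucose + BUN/2.8
= 2·139 + 5.4 + 18/2.8
= 278 + 5.40 + 6.43
= 289.83 mOsm/kg ≈ 289.8 mOsm/kg
Osmolar gap = measured − calculated = 293 − 289.8 = 3.2 mOsm/kg

3.2 mOsm/kg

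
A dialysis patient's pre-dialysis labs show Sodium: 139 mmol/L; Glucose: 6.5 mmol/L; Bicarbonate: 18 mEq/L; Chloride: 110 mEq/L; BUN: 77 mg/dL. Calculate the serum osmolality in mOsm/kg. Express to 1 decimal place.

312.0 mOsm/kg

Calculated osmolality = 2·Na + glucose + BUN/2.8
= 2·139 + 6.5 + 77/2.8
= 278 + 6.50 + 27.50
= 312 mOsm/kg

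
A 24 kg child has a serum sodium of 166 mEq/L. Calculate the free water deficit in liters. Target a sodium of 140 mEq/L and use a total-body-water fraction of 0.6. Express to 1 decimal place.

2.7 L

TBW = 0.6 · 24 = 14.4 L
Free water deficit = TBW · (Na/140 − 1)
= 14.4 · (166/140 − 1)
= 14.4 · 0.1857
= 2.67 L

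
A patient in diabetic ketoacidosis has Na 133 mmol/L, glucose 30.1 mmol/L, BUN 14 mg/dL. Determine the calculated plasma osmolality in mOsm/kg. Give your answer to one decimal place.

Calculated osmolality = 2·Na + glucose + BUN/2.8
= 2·133 + 30.1 + 14/2.8
= 266 + 30.10 + 5
= 301.1 mOsm/kg

301.1 mOsm/kg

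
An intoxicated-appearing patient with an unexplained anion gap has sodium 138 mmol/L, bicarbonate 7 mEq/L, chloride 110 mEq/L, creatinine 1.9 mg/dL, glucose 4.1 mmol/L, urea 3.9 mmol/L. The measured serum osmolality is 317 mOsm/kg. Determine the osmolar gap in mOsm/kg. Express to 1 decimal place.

Calculated osmolality = 2·Na + glucose + urea
= 2·138 + 4.1 + 3.9
= 276 + 4.10 + 3.90
= 284 mOsm/kg ≈ 284.0 mOsm/kg
Osmolar gap = measured − calculated = 317 − 284.0 = 33.0 mOsm/kg

33.0 mOsm/kg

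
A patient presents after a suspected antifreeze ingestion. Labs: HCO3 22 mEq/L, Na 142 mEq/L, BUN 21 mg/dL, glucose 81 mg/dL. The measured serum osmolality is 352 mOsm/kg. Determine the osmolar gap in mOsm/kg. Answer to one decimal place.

Calculated osmolality = 2·Na + glucose/18 + BUN/2.8
= 2·142 + 81/18 + 21/2.8
= 284 + 4.50 + 7.50
= 296 mOsm/kg ≈ 296.0 mOsm/kg
Osmolar gap = measured − calculated = 352 − 296.0 = 56.0 mOsm/kg

56.0 mOsm/kg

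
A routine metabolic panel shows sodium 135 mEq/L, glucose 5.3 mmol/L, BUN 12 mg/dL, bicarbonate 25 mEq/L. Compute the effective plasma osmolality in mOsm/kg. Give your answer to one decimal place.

Effective osmolality excludes urea (freely permeant across cell membranes):
2·Na + glucose
= 2·135 + 5.3
= 270 + 5.3
= 275.3 mOsm/kg

275.3 mOsm/kg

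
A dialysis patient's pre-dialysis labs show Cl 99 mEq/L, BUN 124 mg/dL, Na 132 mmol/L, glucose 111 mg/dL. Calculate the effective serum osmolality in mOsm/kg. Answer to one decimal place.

Effective osmolality excludes urea (freely permeant across cell membranes):
2·Na + glucose/18
= 2·132 + 111/18
= 264 + 6.17
= 270.17 mOsm/kg

270.2 mOsm/kg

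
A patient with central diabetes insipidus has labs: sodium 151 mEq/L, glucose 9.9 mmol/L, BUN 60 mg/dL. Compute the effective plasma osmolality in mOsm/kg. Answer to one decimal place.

311.9 mOsm/kg

Effective osmolality excludes urea (freely permeant across cell membranes):
2·Na + glucose
= 2·151 + 9.9
= 302 + 9.9
= 311.9 mOsm/kg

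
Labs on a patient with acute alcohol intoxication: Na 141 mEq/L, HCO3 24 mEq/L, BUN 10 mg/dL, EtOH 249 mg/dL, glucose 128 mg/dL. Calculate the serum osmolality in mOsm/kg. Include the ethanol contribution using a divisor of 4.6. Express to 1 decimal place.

Calculated osmolality = 2·Na + glucose/18 + BUN/2.8 + ethanol/4.6
= 2·141 + 128/18 + 10/2.8 + 249/4.6
= 282 + 7.11 + 3.57 + 54.13
= 346.81 mOsm/kg

346.8 mOsm/kg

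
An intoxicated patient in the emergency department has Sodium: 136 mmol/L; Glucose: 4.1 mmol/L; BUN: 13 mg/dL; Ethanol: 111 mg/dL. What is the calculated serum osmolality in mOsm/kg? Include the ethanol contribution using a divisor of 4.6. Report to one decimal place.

Calculated osmolality = 2·Na + glucose + BUN/2.8 + ethanol/4.6
= 2·136 + 4.1 + 13/2.8 + 111/4.6
= 272 + 4.10 + 4.64 + 24.13
= 304.87 mOsm/kg

304.9 mOsm/kg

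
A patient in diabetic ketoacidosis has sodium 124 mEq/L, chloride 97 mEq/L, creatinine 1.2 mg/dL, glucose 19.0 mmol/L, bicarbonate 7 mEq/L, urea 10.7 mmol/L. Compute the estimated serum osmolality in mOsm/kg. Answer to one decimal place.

277.7 mOsm/kg

Calculated osmolality = 2·Na + glucose + urea
= 2·124 + 19 + 10.7
= 248 + 19 + 10.70
= 277.7 mOsm/kg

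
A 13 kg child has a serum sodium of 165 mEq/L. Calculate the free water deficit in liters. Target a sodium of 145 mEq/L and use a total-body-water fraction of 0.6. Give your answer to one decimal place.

TBW = 0.6 · 13 = 7.8 L
Free water deficit = TBW · (Na/145 − 1)
= 7.8 · (165/145 − 1)
= 7.8 · 0.1379
= 1.08 L

1.1 L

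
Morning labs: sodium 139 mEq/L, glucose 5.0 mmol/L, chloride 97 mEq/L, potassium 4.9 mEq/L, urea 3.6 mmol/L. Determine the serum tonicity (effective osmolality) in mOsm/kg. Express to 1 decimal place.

283.0 mOsm/kg

Effective osmolality excludes urea (freely permeant across cell membranes):
2·Na + glucose
= 2·139 + 5
= 278 + 5
= 283 mOsm/kg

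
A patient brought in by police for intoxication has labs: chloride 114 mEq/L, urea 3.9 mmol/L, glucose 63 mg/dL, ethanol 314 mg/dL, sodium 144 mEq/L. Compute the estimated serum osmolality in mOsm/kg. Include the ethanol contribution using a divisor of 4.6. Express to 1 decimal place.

Calculated osmolality = 2·Na + glucose/18 + urea + ethanol/4.6
= 2·144 + 63/18 + 3.9 + 314/4.6
= 288 + 3.50 + 3.90 + 68.26
= 363.66 mOsm/kg

363.7 mOsm/kg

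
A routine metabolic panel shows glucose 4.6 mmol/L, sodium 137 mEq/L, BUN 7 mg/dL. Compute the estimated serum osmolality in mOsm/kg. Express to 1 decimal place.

Calculated osmolality = 2·Na + glucose + BUN/2.8
= 2·137 + 4.6 + 7/2.8
= 274 + 4.60 + 2.50
= 281.1 mOsm/kg

281.1 mOsm/kg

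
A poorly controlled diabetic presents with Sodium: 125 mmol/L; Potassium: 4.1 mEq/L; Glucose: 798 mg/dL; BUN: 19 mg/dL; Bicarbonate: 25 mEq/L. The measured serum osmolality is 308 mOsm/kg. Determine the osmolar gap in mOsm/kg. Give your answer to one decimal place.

6.9 mOsm/kg

Calculated osmolality = 2·Na + glucose/18 + BUN/2.8
= 2·125 + 798/18 + 19/2.8
= 250 + 44.33 + 6.79
= 301.12 mOsm/kg ≈ 301.1 mOsm/kg
Osmolar gap = measured − calculated = 308 − 301.1 = 6.9 mOsm/kg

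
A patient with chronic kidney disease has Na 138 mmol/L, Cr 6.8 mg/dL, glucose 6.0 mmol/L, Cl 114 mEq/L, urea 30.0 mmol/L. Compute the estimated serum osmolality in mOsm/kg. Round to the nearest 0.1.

312.0 mOsm/kg

Calculated osmolality = 2·Na + glucose + urea
= 2·138 + 6 + 30
= 276 + 6 + 30
= 312 mOsm/kg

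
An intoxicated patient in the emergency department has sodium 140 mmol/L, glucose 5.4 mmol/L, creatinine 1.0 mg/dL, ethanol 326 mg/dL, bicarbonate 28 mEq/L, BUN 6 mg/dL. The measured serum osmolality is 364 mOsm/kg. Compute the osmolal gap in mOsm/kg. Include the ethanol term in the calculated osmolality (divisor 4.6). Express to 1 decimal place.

5.6 mOsm/kg

Calculated osmolality = 2·Na + glucose + BUN/2.8 + ethanol/4.6
= 2·140 + 5.4 + 6/2.8 + 326/4.6
= 280 + 5.40 + 2.14 + 70.87
= 358.41 mOsm/kg ≈ 358.4 mOsm/kg
Osmolar gap = measured − calculated = 364 − 358.4 = 5.6 mOsm/kg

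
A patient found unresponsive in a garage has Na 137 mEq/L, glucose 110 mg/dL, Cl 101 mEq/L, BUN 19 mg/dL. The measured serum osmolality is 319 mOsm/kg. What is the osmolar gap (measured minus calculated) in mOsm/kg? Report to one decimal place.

32.1 mOsm/kg

Calculated osmolality = 2·Na + glucose/18 + BUN/2.8
= 2·137 + 110/18 + 19/2.8
= 274 + 6.11 + 6.79
= 286.9 mOsm/kg ≈ 286.9 mOsm/kg
Osmolar gap = measured − calculated = 319 − 286.9 = 32.1 mOsm/kg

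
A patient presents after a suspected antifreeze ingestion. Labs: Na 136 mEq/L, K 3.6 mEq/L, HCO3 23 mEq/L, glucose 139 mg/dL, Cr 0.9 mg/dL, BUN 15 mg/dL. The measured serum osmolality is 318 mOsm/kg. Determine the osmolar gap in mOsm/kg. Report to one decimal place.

32.9 mOsm/kg

Calculated osmolality = 2·Na + glucose/18 + BUN/2.8
= 2·136 + 139/18 + 15/2.8
= 272 + 7.72 + 5.36
= 285.08 mOsm/kg ≈ 285.1 mOsm/kg
Osmolar gap = measured − calculated = 318 − 285.1 = 32.9 mOsm/kg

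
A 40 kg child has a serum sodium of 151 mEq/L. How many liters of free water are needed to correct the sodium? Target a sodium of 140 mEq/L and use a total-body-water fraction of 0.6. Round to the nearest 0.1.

1.9 L

TBW = 0.6 · 40 = 24 L
Free water deficit = TBW · (Na/140 − 1)
= 24 · (151/140 − 1)
= 24 · 0.0786
= 1.89 L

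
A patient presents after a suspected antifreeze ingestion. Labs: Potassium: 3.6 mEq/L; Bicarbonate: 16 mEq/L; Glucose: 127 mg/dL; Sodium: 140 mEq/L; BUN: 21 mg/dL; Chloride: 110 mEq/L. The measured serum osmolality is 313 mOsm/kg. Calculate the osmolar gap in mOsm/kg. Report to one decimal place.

18.4 mOsm/kg

Calculated osmolality = 2·Na + glucose/18 + BUN/2.8
= 2·140 + 127/18 + 21/2.8
= 280 + 7.06 + 7.50
= 294.56 mOsm/kg ≈ 294.6 mOsm/kg
Osmolar gap = measured − calculated = 313 − 294.6 = 18.4 mOsm/kg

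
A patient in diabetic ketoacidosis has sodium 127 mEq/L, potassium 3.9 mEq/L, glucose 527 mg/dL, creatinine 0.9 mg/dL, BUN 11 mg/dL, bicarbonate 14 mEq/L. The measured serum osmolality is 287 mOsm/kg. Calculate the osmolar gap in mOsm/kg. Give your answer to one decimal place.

-0.2 mOsm/kg

Calculated osmolality = 2·Na + glucose/18 + BUN/2.8
= 2·127 + 527/18 + 11/2.8
= 254 + 29.28 + 3.93
= 287.21 mOsm/kg ≈ 287.2 mOsm/kg
Osmolar gap = measured − calculated = 287 − 287.2 = -0.2 mOsm/kg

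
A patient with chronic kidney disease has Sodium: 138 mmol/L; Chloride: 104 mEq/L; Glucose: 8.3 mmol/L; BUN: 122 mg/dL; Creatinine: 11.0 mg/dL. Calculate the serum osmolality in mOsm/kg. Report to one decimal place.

327.9 mOsm/kg

Calculated osmolality = 2·Na + glucose + BUN/2.8
= 2·138 + 8.3 + 122/2.8
= 276 + 8.30 + 43.57
= 327.87 mOsm/kg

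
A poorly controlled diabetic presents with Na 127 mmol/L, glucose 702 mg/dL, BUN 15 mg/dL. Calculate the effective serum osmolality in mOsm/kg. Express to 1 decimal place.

Effective osmolality excludes urea (freely permeant across cell membranes):
2·Na + glucose/18
= 2·127 + 702/18
= 254 + 39
= 293 mOsm/kg

293.0 mOsm/kg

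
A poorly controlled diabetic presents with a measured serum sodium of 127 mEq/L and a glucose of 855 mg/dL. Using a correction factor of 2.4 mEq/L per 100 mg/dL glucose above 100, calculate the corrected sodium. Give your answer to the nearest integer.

Corrected Na = measured Na + 2.4 · (glucose − 100)/100
= 127 + 2.4 · (855 − 100)/100
= 127 + 18.1
= 145.1 mEq/L

145 mEq/L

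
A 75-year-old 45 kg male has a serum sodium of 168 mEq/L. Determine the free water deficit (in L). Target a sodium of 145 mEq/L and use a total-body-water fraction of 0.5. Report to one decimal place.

3.6 L

TBW = 0.5 · 45 = 22.5 L
Free water deficit = TBW · (Na/145 − 1)
= 22.5 · (168/145 − 1)
= 22.5 · 0.1586
= 3.57 L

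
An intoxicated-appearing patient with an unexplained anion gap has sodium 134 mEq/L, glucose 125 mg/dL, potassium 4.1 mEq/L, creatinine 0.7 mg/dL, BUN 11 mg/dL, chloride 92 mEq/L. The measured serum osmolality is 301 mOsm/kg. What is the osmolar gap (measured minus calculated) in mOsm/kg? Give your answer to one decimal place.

Calculated osmolality = 2·Na + glucose/18 + BUN/2.8
= 2·134 + 125/18 + 11/2.8
= 268 + 6.94 + 3.93
= 278.87 mOsm/kg ≈ 278.9 mOsm/kg
Osmolar gap = measured − calculated = 301 − 278.9 = 22.1 mOsm/kg

22.1 mOsm/kg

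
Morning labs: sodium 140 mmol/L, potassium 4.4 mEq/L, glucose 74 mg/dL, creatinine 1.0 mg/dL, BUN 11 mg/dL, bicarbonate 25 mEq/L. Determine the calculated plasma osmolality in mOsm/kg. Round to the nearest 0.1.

288.0 mOsm/kg

Calculated osmolality = 2·Na + glucose/18 + BUN/2.8
= 2·140 + 74/18 + 11/2.8
= 280 + 4.11 + 3.93
= 288.04 mOsm/kg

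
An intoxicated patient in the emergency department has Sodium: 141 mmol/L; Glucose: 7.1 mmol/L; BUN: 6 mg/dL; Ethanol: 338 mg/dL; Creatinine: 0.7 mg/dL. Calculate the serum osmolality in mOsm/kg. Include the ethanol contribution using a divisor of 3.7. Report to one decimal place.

382.6 mOsm/kg

Calculated osmolality = 2·Na + glucose + BUN/2.8 + ethanol/3.7
= 2·141 + 7.1 + 6/2.8 + 338/3.7
= 282 + 7.10 + 2.14 + 91.35
= 382.59 mOsm/kg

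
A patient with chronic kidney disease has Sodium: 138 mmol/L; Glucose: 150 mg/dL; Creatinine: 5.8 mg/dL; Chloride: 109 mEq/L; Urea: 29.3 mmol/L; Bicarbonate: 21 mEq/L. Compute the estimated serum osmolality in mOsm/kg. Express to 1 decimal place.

313.6 mOsm/kg

Calculated osmolality = 2·Na + glucose/18 + urea
= 2·138 + 150/18 + 29.3
= 276 + 8.33 + 29.30
= 313.63 mOsm/kg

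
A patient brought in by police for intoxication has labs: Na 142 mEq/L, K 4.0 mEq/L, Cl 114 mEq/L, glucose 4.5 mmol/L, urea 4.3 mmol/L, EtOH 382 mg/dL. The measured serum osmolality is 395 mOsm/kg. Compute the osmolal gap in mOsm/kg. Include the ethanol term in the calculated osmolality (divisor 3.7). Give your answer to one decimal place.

Calculated osmolality = 2·Na + glucose + urea + ethanol/3.7
= 2·142 + 4.5 + 4.3 + 382/3.7
= 284 + 4.50 + 4.30 + 103.24
= 396.04 mOsm/kg ≈ 396.0 mOsm/kg
Osmolar gap = measured − calculated = 395 − 396.0 = -1.0 mOsm/kg

-1.0 mOsm/kg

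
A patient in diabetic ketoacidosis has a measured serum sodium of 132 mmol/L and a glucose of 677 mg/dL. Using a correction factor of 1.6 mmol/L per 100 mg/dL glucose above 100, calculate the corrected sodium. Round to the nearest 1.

Corrected Na = measured Na + 1.6 · (glucose − 100)/100
= 132 + 1.6 · (677 − 100)/100
= 132 + 9.2
= 141.2 mmol/L

141 mmol/L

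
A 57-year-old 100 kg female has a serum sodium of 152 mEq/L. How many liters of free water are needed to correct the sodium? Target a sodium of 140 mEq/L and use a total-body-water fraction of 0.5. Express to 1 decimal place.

4.3 L

TBW = 0.5 · 100 = 50 L
Free water deficit = TBW · (Na/140 − 1)
= 50 · (152/140 − 1)
= 50 · 0.0857
= 4.29 L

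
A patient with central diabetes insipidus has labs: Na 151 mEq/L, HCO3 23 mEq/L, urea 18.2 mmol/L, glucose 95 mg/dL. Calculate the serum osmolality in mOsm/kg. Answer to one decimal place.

325.5 mOsm/kg

Calculated osmolality = 2·Na + glucose/18 + urea
= 2·151 + 95/18 + 18.2
= 302 + 5.28 + 18.20
= 325.48 mOsm/kg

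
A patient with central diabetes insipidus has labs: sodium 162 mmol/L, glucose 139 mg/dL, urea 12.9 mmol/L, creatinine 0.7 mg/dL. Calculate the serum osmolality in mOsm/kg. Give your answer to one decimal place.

Calculated osmolality = 2·Na + glucose/18 + urea
= 2·162 + 139/18 + 12.9
= 324 + 7.72 + 12.90
= 344.62 mOsm/kg

344.6 mOsm/kg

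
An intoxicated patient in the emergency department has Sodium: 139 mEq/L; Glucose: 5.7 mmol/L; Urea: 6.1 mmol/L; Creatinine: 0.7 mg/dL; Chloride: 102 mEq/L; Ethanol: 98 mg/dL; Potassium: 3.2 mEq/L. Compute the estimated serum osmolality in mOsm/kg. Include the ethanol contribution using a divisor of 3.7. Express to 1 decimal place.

Calculated osmolality = 2·Na + glucose + urea + ethanol/3.7
= 2·139 + 5.7 + 6.1 + 98/3.7
= 278 + 5.70 + 6.10 + 26.49
= 316.29 mOsm/kg

316.3 mOsm/kg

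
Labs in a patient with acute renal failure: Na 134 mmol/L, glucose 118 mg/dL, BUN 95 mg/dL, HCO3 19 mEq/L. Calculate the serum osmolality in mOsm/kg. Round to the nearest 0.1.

Calculated osmolality = 2·Na + glucose/18 + BUN/2.8
= 2·134 + 118/18 + 95/2.8
= 268 + 6.56 + 33.93
= 308.49 mOsm/kg

308.5 mOsm/kg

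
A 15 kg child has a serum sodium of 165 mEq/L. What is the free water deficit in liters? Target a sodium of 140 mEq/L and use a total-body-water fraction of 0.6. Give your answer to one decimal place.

TBW = 0.6 · 15 = 9 L
Free water deficit = TBW · (Na/140 − 1)
= 9 · (165/140 − 1)
= 9 · 0.1786
= 1.61 L

1.6 L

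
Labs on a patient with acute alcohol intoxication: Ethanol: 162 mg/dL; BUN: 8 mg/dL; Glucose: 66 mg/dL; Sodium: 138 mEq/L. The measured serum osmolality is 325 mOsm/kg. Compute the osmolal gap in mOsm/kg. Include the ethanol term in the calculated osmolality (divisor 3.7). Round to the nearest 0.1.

-1.3 mOsm/kg

Calculated osmolality = 2·Na + glucose/18 + BUN/2.8 + ethanol/3.7
= 2·138 + 66/18 + 8/2.8 + 162/3.7
= 276 + 3.67 + 2.86 + 43.78
= 326.31 mOsm/kg ≈ 326.3 mOsm/kg
Osmolar gap = measured − calculated = 325 − 326.3 = -1.3 mOsm/kg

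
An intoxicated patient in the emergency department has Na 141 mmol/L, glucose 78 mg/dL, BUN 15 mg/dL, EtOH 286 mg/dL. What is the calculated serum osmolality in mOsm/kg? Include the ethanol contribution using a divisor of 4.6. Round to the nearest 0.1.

Calculated osmolality = 2·Na + glucose/18 + BUN/2.8 + ethanol/4.6
= 2·141 + 78/18 + 15/2.8 + 286/4.6
= 282 + 4.33 + 5.36 + 62.17
= 353.86 mOsm/kg

353.9 mOsm/kg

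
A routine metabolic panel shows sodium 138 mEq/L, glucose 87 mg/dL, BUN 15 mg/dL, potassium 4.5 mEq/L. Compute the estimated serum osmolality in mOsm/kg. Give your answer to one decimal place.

286.2 mOsm/kg

Calculated osmolality = 2·Na + glucose/18 + BUN/2.8
= 2·138 + 87/18 + 15/2.8
= 276 + 4.83 + 5.36
= 286.19 mOsm/kg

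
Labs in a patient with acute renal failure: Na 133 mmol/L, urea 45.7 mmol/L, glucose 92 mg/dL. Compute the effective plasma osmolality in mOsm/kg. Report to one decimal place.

Effective osmolality excludes urea (freely permeant across cell membranes):
2·Na + glucose/18
= 2·133 + 92/18
= 266 + 5.11
= 271.11 mOsm/kg

271.1 mOsm/kg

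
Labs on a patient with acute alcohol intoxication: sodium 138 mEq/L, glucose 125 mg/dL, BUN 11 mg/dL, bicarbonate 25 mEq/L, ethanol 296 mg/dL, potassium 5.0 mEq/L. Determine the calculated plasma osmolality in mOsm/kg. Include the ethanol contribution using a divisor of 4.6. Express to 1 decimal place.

Calculated osmolality = 2·Na + glucose/18 + BUN/2.8 + ethanol/4.6
= 2·138 + 125/18 + 11/2.8 + 296/4.6
= 276 + 6.94 + 3.93 + 64.35
= 351.22 mOsm/kg

351.2 mOsm/kg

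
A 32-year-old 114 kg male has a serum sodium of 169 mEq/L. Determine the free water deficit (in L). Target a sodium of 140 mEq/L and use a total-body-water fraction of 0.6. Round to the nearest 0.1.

14.2 L

TBW = 0.6 · 114 = 68.4 L
Free water deficit = TBW · (Na/140 − 1)
= 68.4 · (169/140 − 1)
= 68.4 · 0.2071
= 14.17 L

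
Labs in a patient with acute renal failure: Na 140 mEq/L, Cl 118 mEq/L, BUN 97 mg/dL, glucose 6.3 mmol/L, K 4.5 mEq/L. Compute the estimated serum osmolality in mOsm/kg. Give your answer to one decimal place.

320.9 mOsm/kg

Calculated osmolality = 2·Na + glucose + BUN/2.8
= 2·140 + 6.3 + 97/2.8
= 280 + 6.30 + 34.64
= 320.94 mOsm/kg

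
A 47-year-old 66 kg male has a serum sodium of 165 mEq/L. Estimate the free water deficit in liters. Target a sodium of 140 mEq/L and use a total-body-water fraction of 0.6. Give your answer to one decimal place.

TBW = 0.6 · 66 = 39.6 L
Free water deficit = TBW · (Na/140 − 1)
= 39.6 · (165/140 − 1)
= 39.6 · 0.1786
= 7.07 L

7.1 L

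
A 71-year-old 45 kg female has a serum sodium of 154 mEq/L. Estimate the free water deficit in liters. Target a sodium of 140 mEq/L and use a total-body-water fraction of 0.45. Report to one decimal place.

2.0 L

TBW = 0.45 · 45 = 20.25 L
Free water deficit = TBW · (Na/140 − 1)
= 20.25 · (154/140 − 1)
= 20.25 · 0.1
= 2.02 L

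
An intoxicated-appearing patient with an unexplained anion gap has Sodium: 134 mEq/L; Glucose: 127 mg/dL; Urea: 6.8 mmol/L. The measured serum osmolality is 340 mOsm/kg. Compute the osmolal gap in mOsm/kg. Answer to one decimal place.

Calculated osmolality = 2·Na + glucose/18 + urea
= 2·134 + 127/18 + 6.8
= 268 + 7.06 + 6.80
= 281.86 mOsm/kg ≈ 281.9 mOsm/kg
Osmolar gap = measured − calculated = 340 − 281.9 = 58.1 mOsm/kg

58.1 mOsm/kg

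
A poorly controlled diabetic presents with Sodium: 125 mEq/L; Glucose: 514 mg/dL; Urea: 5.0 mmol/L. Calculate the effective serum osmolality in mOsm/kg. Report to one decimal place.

Effective osmolality excludes urea (freely permeant across cell membranes):
2·Na + glucose/18
= 2·125 + 514/18
= 250 + 28.56
= 278.56 mOsm/kg

278.6 mOsm/kg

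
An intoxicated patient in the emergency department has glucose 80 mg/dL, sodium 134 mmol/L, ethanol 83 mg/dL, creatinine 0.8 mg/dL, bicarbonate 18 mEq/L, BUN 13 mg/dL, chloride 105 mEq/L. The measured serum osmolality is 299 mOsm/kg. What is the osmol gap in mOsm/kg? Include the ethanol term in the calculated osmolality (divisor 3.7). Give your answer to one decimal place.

-0.5 mOsm/kg

Calculated osmolality = 2·Na + glucose/18 + BUN/2.8 + ethanol/3.7
= 2·134 + 80/18 + 13/2.8 + 83/3.7
= 268 + 4.44 + 4.64 + 22.43
= 299.51 mOsm/kg ≈ 299.5 mOsm/kg
Osmolar gap = measured − calculated = 299 − 299.5 = -0.5 mOsm/kg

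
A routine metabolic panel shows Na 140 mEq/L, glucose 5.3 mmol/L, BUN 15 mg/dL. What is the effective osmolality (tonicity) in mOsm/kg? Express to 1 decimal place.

285.3 mOsm/kg

Effective osmolality excludes urea (freely permeant across cell membranes):
2·Na + glucose
= 2·140 + 5.3
= 280 + 5.3
= 285.3 mOsm/kg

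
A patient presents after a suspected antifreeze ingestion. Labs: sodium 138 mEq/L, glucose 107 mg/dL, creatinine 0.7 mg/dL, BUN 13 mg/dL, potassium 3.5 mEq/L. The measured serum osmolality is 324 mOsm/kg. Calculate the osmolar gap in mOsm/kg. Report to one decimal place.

Calculated osmolality = 2·Na + glucose/18 + BUN/2.8
= 2·138 + 107/18 + 13/2.8
= 276 + 5.94 + 4.64
= 286.58 mOsm/kg ≈ 286.6 mOsm/kg
Osmolar gap = measured − calculated = 324 − 286.6 = 37.4 mOsm/kg

37.4 mOsm/kg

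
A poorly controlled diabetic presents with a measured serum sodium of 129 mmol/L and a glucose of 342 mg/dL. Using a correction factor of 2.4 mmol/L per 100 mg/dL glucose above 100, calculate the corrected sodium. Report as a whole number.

Corrected Na = measured Na + 2.4 · (glucose − 100)/100
= 129 + 2.4 · (342 − 100)/100
= 129 + 5.8
= 134.8 mmol/L

135 mmol/L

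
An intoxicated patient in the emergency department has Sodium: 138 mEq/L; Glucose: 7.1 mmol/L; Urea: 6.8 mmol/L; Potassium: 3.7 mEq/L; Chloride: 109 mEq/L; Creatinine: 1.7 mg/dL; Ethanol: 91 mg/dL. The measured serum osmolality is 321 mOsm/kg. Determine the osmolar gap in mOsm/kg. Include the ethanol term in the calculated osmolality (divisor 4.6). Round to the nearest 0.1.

11.3 mOsm/kg

Calculated osmolality = 2·Na + glucose + urea + ethanol/4.6
= 2·138 + 7.1 + 6.8 + 91/4.6
= 276 + 7.10 + 6.80 + 19.78
= 309.68 mOsm/kg ≈ 309.7 mOsm/kg
Osmolar gap = measured − calculated = 321 − 309.7 = 11.3 mOsm/kg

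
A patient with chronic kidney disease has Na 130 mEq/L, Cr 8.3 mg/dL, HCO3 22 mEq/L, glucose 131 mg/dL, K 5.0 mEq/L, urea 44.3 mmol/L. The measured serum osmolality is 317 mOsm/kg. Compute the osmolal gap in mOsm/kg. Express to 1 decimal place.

Calculated osmolality = 2·Na + glucose/18 + urea
= 2·130 + 131/18 + 44.3
= 260 + 7.28 + 44.30
= 311.58 mOsm/kg ≈ 311.6 mOsm/kg
Osmolar gap = measured − calculated = 317 − 311.6 = 5.4 mOsm/kg

5.4 mOsm/kg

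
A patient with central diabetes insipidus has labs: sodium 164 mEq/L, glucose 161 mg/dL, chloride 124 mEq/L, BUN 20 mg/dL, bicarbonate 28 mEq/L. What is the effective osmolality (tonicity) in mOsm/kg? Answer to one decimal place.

336.9 mOsm/kg

Effective osmolality excludes urea (freely permeant across cell membranes):
2·Na + glucose/18
= 2·164 + 161/18
= 328 + 8.94
= 336.94 mOsm/kg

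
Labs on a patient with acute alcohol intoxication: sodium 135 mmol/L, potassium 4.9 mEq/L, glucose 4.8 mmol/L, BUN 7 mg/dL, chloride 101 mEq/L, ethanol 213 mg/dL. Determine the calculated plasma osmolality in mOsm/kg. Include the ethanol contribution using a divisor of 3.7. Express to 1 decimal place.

Calculated osmolality = 2·Na + glucose + BUN/2.8 + ethanol/3.7
= 2·135 + 4.8 + 7/2.8 + 213/3.7
= 270 + 4.80 + 2.50 + 57.57
= 334.87 mOsm/kg

334.9 mOsm/kg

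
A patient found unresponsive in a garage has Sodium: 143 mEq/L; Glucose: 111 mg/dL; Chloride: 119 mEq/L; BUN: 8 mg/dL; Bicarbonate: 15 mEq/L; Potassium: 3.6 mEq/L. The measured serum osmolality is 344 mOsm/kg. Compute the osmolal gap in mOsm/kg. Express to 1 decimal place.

49.0 mOsm/kg

Calculated osmolality = 2·Na + glucose/18 + BUN/2.8
= 2·143 + 111/18 + 8/2.8
= 286 + 6.17 + 2.86
= 295.03 mOsm/kg ≈ 295.0 mOsm/kg
Osmolar gap = measured − calculated = 344 − 295.0 = 49.0 mOsm/kg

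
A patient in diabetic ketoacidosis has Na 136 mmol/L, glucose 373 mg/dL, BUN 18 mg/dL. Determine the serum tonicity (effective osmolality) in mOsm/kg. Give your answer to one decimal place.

Effective osmolality excludes urea (freely permeant across cell membranes):
2·Na + glucose/18
= 2·136 + 373/18
= 272 + 20.72
= 292.72 mOsm/kg

292.7 mOsm/kg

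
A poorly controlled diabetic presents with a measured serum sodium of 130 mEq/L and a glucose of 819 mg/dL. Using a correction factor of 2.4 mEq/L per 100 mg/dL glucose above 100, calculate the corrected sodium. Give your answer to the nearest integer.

Corrected Na = measured Na + 2.4 · (glucose − 100)/100
= 130 + 2.4 · (819 − 100)/100
= 130 + 17.3
= 147.3 mEq/L

147 mEq/L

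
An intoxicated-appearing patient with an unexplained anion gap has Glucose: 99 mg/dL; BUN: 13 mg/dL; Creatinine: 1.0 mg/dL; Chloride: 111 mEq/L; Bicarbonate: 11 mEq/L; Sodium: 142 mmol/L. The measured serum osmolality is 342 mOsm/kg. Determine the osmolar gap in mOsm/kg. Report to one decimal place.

47.9 mOsm/kg

Calculated osmolality = 2·Na + glucose/18 + BUN/2.8
= 2·142 + 99/18 + 13/2.8
= 284 + 5.50 + 4.64
= 294.14 mOsm/kg ≈ 294.1 mOsm/kg
Osmolar gap = measured − calculated = 342 − 294.1 = 47.9 mOsm/kg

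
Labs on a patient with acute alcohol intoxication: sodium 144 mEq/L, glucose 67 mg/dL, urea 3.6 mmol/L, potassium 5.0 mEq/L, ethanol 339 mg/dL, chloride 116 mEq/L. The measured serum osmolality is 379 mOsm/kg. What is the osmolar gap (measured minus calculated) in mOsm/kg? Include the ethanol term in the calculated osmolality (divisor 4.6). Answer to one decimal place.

10.0 mOsm/kg

Calculated osmolality = 2·Na + glucose/18 + urea + ethanol/4.6
= 2·144 + 67/18 + 3.6 + 339/4.6
= 288 + 3.72 + 3.60 + 73.70
= 369.02 mOsm/kg ≈ 369.0 mOsm/kg
Osmolar gap = measured − calculated = 379 − 369.0 = 10.0 mOsm/kg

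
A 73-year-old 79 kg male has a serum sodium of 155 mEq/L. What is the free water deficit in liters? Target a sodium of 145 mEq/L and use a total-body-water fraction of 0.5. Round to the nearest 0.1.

2.7 L

TBW = 0.5 · 79 = 39.5 L
Free water deficit = TBW · (Na/145 − 1)
= 39.5 · (155/145 − 1)
= 39.5 · 0.069
= 2.73 L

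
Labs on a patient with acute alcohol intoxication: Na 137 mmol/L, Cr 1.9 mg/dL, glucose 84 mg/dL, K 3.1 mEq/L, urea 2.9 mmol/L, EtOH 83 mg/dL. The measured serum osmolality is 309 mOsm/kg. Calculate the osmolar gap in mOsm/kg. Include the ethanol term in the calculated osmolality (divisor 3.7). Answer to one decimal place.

5.0 mOsm/kg

Calculated osmolality = 2·Na + glucose/18 + urea + ethanol/3.7
= 2·137 + 84/18 + 2.9 + 83/3.7
= 274 + 4.67 + 2.90 + 22.43
= 304 mOsm/kg ≈ 304.0 mOsm/kg
Osmolar gap = measured − calculated = 309 − 304.0 = 5.0 mOsm/kg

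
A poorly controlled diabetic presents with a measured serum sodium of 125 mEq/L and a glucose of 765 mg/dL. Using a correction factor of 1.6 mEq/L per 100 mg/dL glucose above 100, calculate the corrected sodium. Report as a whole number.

136 mEq/L

Corrected Na = measured Na + 1.6 · (glucose − 100)/100
= 125 + 1.6 · (765 − 100)/100
= 125 + 10.6
= 135.6 mEq/L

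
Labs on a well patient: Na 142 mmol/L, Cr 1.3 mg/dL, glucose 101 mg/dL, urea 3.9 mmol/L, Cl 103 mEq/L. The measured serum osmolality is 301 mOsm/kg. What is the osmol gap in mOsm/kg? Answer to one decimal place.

7.5 mOsm/kg

Calculated osmolality = 2·Na + glucose/18 + urea
= 2·142 + 101/18 + 3.9
= 284 + 5.61 + 3.90
= 293.51 mOsm/kg ≈ 293.5 mOsm/kg
Osmolar gap = measured − calculated = 301 − 293.5 = 7.5 mOsm/kg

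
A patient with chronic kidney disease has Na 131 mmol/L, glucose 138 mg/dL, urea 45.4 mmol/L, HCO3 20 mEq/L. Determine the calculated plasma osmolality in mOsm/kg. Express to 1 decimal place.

315.1 mOsm/kg

Calculated osmolality = 2·Na + glucose/18 + urea
= 2·131 + 138/18 + 45.4
= 262 + 7.67 + 45.40
= 315.07 mOsm/kg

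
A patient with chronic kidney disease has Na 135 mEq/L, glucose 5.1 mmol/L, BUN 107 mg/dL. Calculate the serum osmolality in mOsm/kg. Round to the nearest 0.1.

Calculated osmolality = 2·Na + glucose + BUN/2.8
= 2·135 + 5.1 + 107/2.8
= 270 + 5.10 + 38.21
= 313.31 mOsm/kg

313.3 mOsm/kg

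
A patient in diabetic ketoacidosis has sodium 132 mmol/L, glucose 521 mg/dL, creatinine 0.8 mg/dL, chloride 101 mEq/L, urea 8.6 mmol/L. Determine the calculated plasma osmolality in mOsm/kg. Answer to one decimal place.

301.5 mOsm/kg

Calculated osmolality = 2·Na + glucose/18 + urea
= 2·132 + 521/18 + 8.6
= 264 + 28.94 + 8.60
= 301.54 mOsm/kg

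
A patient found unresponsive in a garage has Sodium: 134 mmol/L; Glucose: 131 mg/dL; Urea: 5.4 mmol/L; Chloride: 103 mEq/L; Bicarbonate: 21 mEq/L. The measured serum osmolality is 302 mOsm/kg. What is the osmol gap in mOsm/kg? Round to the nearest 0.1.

Calculated osmolality = 2·Na + glucose/18 + urea
= 2·134 + 131/18 + 5.4
= 268 + 7.28 + 5.40
= 280.68 mOsm/kg ≈ 280.7 mOsm/kg
Osmolar gap = measured − calculated = 302 − 280.7 = 21.3 mOsm/kg

21.3 mOsm/kg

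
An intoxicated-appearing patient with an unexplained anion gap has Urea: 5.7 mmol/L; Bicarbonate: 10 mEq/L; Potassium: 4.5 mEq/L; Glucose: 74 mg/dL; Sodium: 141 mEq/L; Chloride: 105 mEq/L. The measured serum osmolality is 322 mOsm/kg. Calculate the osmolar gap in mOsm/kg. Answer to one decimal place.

Calculated osmolality = 2·Na + glucose/18 + urea
= 2·141 + 74/18 + 5.7
= 282 + 4.11 + 5.70
= 291.81 mOsm/kg ≈ 291.8 mOsm/kg
Osmolar gap = measured − calculated = 322 − 291.8 = 30.2 mOsm/kg

30.2 mOsm/kg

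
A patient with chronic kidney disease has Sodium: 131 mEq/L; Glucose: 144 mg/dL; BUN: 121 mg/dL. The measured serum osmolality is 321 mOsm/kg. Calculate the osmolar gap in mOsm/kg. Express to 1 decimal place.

Calculated osmolality = 2·Na + glucose/18 + BUN/2.8
= 2·131 + 144/18 + 121/2.8
= 262 + 8 + 43.21
= 313.21 mOsm/kg ≈ 313.2 mOsm/kg
Osmolar gap = measured − calculated = 321 − 313.2 = 7.8 mOsm/kg

7.8 mOsm/kg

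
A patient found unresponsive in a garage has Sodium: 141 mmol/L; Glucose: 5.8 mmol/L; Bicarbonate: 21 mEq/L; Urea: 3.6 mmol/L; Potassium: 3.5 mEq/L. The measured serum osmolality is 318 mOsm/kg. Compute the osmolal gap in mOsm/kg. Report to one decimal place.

26.6 mOsm/kg

Calculated osmolality = 2·Na + glucose + urea
= 2·141 + 5.8 + 3.6
= 282 + 5.80 + 3.60
= 291.4 mOsm/kg ≈ 291.4 mOsm/kg
Osmolar gap = measured − calculated = 318 − 291.4 = 26.6 mOsm/kg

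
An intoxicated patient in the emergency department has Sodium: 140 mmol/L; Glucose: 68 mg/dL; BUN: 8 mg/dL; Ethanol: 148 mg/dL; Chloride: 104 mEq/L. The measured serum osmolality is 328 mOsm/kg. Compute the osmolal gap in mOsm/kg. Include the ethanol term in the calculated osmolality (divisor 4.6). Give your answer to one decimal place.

Calculated osmolality = 2·Na + glucose/18 + BUN/2.8 + ethanol/4.6
= 2·140 + 68/18 + 8/2.8 + 148/4.6
= 280 + 3.78 + 2.86 + 32.17
= 318.81 mOsm/kg ≈ 318.8 mOsm/kg
Osmolar gap = measured − calculated = 328 − 318.8 = 9.2 mOsm/kg

9.2 mOsm/kg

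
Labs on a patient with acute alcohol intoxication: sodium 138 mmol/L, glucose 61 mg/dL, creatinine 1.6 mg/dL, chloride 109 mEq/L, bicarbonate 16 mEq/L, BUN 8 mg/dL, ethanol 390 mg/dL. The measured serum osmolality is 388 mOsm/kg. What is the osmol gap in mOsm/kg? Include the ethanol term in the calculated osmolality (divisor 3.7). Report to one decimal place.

0.3 mOsm/kg

Calculated osmolality = 2·Na + glucose/18 + BUN/2.8 + ethanol/3.7
= 2·138 + 61/18 + 8/2.8 + 390/3.7
= 276 + 3.39 + 2.86 + 105.41
= 387.66 mOsm/kg ≈ 387.7 mOsm/kg
Osmolar gap = measured − calculated = 388 − 387.7 = 0.3 mOsm/kg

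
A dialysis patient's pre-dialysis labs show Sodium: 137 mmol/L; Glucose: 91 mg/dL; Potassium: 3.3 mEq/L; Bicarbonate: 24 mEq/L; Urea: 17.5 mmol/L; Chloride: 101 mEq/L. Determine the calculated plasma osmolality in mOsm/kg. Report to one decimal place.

Calculated osmolality = 2·Na + glucose/18 + urea
= 2·137 + 91/18 + 17.5
= 274 + 5.06 + 17.50
= 296.56 mOsm/kg

296.6 mOsm/kg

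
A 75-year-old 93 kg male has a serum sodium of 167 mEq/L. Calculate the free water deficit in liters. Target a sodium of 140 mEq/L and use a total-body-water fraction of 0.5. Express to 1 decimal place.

9.0 L

TBW = 0.5 · 93 = 46.5 L
Free water deficit = TBW · (Na/140 − 1)
= 46.5 · (167/140 − 1)
= 46.5 · 0.1929
= 8.97 L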